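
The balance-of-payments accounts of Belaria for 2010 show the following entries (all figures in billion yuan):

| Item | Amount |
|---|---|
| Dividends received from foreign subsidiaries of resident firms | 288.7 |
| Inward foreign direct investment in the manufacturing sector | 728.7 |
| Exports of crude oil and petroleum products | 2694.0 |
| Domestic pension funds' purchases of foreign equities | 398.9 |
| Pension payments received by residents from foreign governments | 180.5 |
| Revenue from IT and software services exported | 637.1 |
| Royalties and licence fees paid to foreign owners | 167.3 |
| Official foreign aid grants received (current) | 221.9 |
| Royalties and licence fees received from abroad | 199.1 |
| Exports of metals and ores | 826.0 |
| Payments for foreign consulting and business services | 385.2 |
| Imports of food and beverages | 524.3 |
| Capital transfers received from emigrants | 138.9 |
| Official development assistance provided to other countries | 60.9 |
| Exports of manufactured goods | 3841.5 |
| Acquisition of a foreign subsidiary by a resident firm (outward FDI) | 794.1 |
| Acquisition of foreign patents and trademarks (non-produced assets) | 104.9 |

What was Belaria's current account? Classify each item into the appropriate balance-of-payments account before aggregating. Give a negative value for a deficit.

7751.1

Goods: -524.3 + 826.0 + 3841.5 + 2694.0 = 6837.2
Services: 637.1 - 385.2 - 167.3 + 199.1 = 283.7
Primary income: 288.7
Secondary income: 221.9 - 60.9 + 180.5 = 341.5
Current account = 6837.2 + 283.7 + 288.7 + 341.5 = 7751.1
(Excluded from the current account — financial account: inward foreign direct investment in the manufacturing sector 728.7, domestic pension funds' purchases of foreign equities 398.9, acquisition of a foreign subsidiary by a resident firm (outward FDI) 794.1; capital account: capital transfers received from emigrants 138.9, acquisition of foreign patents and trademarks (non-produced assets) 104.9.)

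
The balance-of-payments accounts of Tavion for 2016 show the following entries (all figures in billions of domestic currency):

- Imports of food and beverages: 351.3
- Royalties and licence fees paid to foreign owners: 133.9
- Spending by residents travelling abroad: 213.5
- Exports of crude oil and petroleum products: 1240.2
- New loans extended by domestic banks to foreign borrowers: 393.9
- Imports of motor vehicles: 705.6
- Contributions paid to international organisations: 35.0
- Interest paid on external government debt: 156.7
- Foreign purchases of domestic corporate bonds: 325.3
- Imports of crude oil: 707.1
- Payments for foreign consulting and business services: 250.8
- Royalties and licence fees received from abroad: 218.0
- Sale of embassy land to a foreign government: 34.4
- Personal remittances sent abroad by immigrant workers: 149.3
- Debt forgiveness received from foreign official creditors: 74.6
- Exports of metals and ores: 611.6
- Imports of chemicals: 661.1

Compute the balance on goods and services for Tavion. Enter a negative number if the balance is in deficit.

-953.5

Goods: 611.6 + 1240.2 - 661.1 - 705.6 - 351.3 - 707.1 = -573.3
Services: -213.5 - 133.9 + 218.0 - 250.8 = -380.2
Trade balance = -573.3 + (-380.2) = -953.5
(Excluded from the trade balance — financial account: new loans extended by domestic banks to foreign borrowers 393.9, foreign purchases of domestic corporate bonds 325.3; secondary income: contributions paid to international organisations 35.0, personal remittances sent abroad by immigrant workers 149.3; primary income: interest paid on external government debt 156.7; capital account: sale of embassy land to a foreign government 34.4, debt forgiveness received from foreign official creditors 74.6.)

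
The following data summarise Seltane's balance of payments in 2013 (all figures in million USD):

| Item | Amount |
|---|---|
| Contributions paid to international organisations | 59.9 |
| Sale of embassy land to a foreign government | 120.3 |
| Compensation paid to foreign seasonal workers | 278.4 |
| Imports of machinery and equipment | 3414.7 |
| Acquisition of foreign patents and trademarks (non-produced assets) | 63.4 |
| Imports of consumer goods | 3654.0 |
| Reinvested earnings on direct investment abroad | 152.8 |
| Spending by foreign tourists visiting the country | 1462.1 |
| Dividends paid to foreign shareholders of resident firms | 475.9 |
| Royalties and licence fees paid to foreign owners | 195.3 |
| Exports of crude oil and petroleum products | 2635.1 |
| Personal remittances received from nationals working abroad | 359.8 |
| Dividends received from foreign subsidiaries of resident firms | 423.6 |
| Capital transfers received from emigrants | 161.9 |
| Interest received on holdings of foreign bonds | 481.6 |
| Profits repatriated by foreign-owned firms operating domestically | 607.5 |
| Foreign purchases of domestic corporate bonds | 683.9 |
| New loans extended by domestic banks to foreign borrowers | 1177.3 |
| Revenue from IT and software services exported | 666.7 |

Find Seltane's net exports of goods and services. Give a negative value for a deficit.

-2500.1

Goods: -3414.7 + 2635.1 - 3654.0 = -4433.6
Services: 666.7 + 1462.1 - 195.3 = 1933.5
Trade balance = -4433.6 + 1933.5 = -2500.1
(Excluded from the trade balance — secondary income: contributions paid to international organisations 59.9, personal remittances received from nationals working abroad 359.8; capital account: sale of embassy land to a foreign government 120.3, acquisition of foreign patents and trademarks (non-produced assets) 63.4, capital transfers received from emigrants 161.9; primary income: compensation paid to foreign seasonal workers 278.4, reinvested earnings on direct investment abroad 152.8, dividends paid to foreign shareholders of resident firms 475.9, dividends received from foreign subsidiaries of resident firms 423.6, interest received on holdings of foreign bonds 481.6, profits repatriated by foreign-owned firms operating domestically 607.5; financial account: foreign purchases of domestic corporate bonds 683.9, new loans extended by domestic banks to foreign borrowers 1177.3.)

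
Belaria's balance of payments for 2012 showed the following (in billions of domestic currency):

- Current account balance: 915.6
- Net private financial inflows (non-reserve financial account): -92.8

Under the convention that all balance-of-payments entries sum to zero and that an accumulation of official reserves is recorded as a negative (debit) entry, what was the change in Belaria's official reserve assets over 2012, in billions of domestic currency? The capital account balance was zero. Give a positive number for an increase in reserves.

Official reserve transactions balance = -(915.6 + (-92.8)) = -822.8
An accumulation of reserves is recorded as a debit (negative entry), so the change in the stock of reserves is the negative of that balance.
Change in official reserves = -(-822.8) = 822.8

822.8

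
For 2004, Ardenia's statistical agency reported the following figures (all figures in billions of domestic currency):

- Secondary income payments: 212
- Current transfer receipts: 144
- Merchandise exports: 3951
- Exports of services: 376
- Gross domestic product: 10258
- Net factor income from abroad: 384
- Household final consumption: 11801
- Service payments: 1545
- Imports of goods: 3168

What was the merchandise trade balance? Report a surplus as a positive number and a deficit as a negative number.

Goods balance = 3951 - 3168 = 783

783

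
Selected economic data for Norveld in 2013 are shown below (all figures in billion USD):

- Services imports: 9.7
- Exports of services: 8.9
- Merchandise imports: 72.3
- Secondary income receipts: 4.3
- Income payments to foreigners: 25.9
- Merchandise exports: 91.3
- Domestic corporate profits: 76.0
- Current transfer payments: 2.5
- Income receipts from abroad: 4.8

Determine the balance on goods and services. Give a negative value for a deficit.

Goods balance = 91.3 - 72.3 = 19.0
Services balance = 8.9 - 9.7 = -0.8
Trade balance (goods + services) = 19.0 + (-0.8) = 18.2

18.2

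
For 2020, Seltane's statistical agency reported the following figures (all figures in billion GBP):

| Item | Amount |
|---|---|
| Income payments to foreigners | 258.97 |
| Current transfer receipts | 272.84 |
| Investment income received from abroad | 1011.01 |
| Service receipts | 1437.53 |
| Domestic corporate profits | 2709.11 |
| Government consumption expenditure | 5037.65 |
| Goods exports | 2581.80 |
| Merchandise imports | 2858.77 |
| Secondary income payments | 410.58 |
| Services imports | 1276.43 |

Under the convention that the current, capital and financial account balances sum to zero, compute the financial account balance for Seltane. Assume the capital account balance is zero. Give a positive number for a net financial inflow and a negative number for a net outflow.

Goods balance = 2581.80 - 2858.77 = -276.97
Services balance = 1437.53 - 1276.43 = 161.10
Trade balance (goods + services) = -276.97 + 161.10 = -115.87
Net primary income = 1011.01 - 258.97 = 752.04
Net secondary income = 272.84 - 410.58 = -137.74
Current account = -115.87 + 752.04 + (-137.74) = 498.43
Financial account = -(498.43) = -498.43

-498.43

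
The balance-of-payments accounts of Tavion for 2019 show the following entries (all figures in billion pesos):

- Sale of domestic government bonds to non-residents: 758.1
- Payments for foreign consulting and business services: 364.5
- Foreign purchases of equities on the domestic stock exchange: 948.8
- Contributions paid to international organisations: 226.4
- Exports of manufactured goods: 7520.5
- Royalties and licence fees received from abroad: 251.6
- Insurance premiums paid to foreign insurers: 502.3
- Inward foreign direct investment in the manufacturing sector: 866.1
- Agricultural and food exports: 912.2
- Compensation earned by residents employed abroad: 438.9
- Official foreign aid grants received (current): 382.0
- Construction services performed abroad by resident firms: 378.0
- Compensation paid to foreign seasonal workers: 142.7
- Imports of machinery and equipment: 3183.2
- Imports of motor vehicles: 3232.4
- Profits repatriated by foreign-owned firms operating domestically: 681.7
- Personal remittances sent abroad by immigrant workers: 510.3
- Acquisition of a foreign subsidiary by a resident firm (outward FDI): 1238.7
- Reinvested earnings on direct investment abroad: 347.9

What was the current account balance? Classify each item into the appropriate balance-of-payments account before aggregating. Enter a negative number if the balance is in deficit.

Goods: 7520.5 - 3232.4 + 912.2 - 3183.2 = 2017.1
Services: -364.5 - 502.3 + 251.6 + 378.0 = -237.2
Primary income: 347.9 - 681.7 - 142.7 + 438.9 = -37.6
Secondary income: 382.0 - 510.3 - 226.4 = -354.7
Current account = 2017.1 + (-237.2) + (-37.6) + (-354.7) = 1387.6
(Excluded from the current account — financial account: sale of domestic government bonds to non-residents 758.1, foreign purchases of equities on the domestic stock exchange 948.8, inward foreign direct investment in the manufacturing sector 866.1, acquisition of a foreign subsidiary by a resident firm (outward FDI) 1238.7.)

1387.6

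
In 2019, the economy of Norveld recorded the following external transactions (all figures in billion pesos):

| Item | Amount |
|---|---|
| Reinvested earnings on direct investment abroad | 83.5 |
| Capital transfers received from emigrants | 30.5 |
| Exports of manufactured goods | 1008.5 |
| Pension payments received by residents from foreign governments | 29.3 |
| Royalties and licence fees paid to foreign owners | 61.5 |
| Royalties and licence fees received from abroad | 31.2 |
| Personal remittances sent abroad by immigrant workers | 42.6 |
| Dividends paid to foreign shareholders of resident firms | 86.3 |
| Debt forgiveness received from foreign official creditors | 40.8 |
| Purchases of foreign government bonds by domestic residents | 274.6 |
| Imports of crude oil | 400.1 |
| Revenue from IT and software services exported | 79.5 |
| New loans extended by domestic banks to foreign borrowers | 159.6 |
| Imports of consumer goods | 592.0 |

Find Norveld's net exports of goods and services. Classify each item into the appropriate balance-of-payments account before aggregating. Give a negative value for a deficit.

Goods: -592.0 + 1008.5 - 400.1 = 16.4
Services: 31.2 - 61.5 + 79.5 = 49.2
Trade balance = 16.4 + 49.2 = 65.6
(Excluded from the trade balance — primary income: reinvested earnings on direct investment abroad 83.5, dividends paid to foreign shareholders of resident firms 86.3; capital account: capital transfers received from emigrants 30.5, debt forgiveness received from foreign official creditors 40.8; secondary income: pension payments received by residents from foreign governments 29.3, personal remittances sent abroad by immigrant workers 42.6; financial account: purchases of foreign government bonds by domestic residents 274.6, new loans extended by domestic banks to foreign borrowers 159.6.)

65.6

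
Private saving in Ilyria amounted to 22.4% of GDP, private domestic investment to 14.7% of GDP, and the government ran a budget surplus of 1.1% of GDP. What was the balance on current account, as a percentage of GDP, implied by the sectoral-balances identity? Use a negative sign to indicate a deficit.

By the sectoral-balances identity, CA = (S_private - I) + (T - G).
Private balance = 22.4 - 14.7 = 7.7
Government balance (T - G) = 1.1
CA = 7.7 + 1.1 = 8.8

8.8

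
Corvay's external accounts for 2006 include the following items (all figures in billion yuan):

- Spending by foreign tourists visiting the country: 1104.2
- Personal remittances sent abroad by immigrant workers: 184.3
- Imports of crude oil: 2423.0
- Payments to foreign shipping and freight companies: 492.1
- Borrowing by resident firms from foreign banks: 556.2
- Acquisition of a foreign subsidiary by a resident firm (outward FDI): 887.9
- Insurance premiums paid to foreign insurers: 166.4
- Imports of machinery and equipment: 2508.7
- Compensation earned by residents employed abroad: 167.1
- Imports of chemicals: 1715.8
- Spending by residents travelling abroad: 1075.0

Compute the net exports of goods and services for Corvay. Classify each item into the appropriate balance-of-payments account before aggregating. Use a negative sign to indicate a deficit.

-7276.8

Goods: -2423.0 - 1715.8 - 2508.7 = -6647.5
Services: -492.1 - 1075.0 + 1104.2 - 166.4 = -629.3
Trade balance = -6647.5 + (-629.3) = -7276.8
(Excluded from the trade balance — secondary income: personal remittances sent abroad by immigrant workers 184.3; financial account: borrowing by resident firms from foreign banks 556.2, acquisition of a foreign subsidiary by a resident firm (outward FDI) 887.9; primary income: compensation earned by residents employed abroad 167.1.)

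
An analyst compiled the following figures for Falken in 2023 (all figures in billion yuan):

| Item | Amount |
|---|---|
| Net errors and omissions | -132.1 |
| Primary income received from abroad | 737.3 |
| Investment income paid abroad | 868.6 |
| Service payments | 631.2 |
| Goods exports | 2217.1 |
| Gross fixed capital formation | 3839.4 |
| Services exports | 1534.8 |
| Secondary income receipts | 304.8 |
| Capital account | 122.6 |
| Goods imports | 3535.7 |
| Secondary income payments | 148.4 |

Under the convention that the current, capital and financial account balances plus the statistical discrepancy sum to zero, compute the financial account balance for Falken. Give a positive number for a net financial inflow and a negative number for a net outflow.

Goods balance = 2217.1 - 3535.7 = -1318.6
Services balance = 1534.8 - 631.2 = 903.6
Trade balance (goods + services) = -1318.6 + 903.6 = -415.0
Net primary income = 737.3 - 868.6 = -131.3
Net secondary income = 304.8 - 148.4 = 156.4
Current account = -415.0 + (-131.3) + 156.4 = -389.9
Financial account = -(-389.9 + 122.6 + (-132.1)) = 399.4

399.4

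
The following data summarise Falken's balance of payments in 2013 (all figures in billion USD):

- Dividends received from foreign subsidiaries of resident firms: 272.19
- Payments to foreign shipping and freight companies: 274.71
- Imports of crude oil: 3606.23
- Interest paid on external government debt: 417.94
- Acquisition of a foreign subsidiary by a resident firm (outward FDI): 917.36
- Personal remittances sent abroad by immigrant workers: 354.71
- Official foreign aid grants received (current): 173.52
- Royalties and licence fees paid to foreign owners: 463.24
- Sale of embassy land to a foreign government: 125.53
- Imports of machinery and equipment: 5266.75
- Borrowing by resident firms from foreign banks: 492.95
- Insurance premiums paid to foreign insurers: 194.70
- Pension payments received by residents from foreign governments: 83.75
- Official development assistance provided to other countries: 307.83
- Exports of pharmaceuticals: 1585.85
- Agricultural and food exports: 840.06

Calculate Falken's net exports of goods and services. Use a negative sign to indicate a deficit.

-7379.72

Goods: 840.06 + 1585.85 - 5266.75 - 3606.23 = -6447.07
Services: -463.24 - 194.70 - 274.71 = -932.65
Trade balance = -6447.07 + (-932.65) = -7379.72
(Excluded from the trade balance — primary income: dividends received from foreign subsidiaries of resident firms 272.19, interest paid on external government debt 417.94; financial account: acquisition of a foreign subsidiary by a resident firm (outward FDI) 917.36, borrowing by resident firms from foreign banks 492.95; secondary income: personal remittances sent abroad by immigrant workers 354.71, official foreign aid grants received (current) 173.52, pension payments received by residents from foreign governments 83.75, official development assistance provided to other countries 307.83; capital account: sale of embassy land to a foreign government 125.53.)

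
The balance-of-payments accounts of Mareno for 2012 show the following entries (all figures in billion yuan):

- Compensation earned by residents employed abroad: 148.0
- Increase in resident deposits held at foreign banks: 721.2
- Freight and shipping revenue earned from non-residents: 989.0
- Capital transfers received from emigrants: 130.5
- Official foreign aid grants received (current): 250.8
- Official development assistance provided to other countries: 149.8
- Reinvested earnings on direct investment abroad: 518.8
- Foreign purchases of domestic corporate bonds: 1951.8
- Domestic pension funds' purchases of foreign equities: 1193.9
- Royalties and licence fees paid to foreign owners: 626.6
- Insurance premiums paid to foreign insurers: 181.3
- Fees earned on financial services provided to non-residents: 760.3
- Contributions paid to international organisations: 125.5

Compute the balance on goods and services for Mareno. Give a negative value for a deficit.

Services: 760.3 + 989.0 - 181.3 - 626.6 = 941.4
Trade balance = 0.0 + 941.4 = 941.4
(Excluded from the trade balance — primary income: compensation earned by residents employed abroad 148.0, reinvested earnings on direct investment abroad 518.8; financial account: increase in resident deposits held at foreign banks 721.2, foreign purchases of domestic corporate bonds 1951.8, domestic pension funds' purchases of foreign equities 1193.9; capital account: capital transfers received from emigrants 130.5; secondary income: official foreign aid grants received (current) 250.8, official development assistance provided to other countries 149.8, contributions paid to international organisations 125.5.)

941.4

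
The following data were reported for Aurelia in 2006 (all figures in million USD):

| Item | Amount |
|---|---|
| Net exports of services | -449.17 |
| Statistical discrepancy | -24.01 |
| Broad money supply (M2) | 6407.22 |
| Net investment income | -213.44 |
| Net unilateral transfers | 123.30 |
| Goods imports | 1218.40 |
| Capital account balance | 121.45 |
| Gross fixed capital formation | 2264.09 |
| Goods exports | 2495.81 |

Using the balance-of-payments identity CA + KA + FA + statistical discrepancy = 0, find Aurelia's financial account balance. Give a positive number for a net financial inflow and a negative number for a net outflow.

Goods balance = 2495.81 - 1218.40 = 1277.41
Services balance = -449.17
Trade balance (goods + services) = 1277.41 + (-449.17) = 828.24
Net primary income = -213.44
Net secondary income = 123.30
Current account = 828.24 + (-213.44) + 123.30 = 738.10
Financial account = -(738.10 + 121.45 + (-24.01)) = -835.54

-835.54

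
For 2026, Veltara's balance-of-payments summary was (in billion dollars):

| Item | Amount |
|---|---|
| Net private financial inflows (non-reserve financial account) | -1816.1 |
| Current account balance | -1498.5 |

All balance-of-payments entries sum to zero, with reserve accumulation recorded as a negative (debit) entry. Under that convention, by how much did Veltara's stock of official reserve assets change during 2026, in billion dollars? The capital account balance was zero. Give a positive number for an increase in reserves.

Official reserve transactions balance = -((-1498.5) + (-1816.1)) = 3314.6
An accumulation of reserves is recorded as a debit (negative entry), so the change in the stock of reserves is the negative of that balance.
Change in official reserves = -(3314.6) = -3314.6

-3314.6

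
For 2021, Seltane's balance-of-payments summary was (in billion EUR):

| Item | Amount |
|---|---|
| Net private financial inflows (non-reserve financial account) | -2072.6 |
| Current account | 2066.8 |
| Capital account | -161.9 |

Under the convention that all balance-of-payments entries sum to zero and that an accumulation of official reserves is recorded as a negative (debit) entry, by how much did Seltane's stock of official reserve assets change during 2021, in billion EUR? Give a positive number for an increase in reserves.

Official reserve transactions balance = -(2066.8 + (-161.9) + (-2072.6)) = 167.7
An accumulation of reserves is recorded as a debit (negative entry), so the change in the stock of reserves is the negative of that balance.
Change in official reserves = -(167.7) = -167.7

-167.7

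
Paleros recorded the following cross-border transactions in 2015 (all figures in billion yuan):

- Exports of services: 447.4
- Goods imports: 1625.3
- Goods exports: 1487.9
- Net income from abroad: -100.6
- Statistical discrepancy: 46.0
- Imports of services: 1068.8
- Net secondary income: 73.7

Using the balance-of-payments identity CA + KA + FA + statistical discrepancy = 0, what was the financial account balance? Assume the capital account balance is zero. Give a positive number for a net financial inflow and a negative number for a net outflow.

Goods balance = 1487.9 - 1625.3 = -137.4
Services balance = 447.4 - 1068.8 = -621.4
Trade balance (goods + services) = -137.4 + (-621.4) = -758.8
Net primary income = -100.6
Net secondary income = 73.7
Current account = -758.8 + (-100.6) + 73.7 = -785.7
Financial account = -(-785.7 + 46.0) = 739.7

739.7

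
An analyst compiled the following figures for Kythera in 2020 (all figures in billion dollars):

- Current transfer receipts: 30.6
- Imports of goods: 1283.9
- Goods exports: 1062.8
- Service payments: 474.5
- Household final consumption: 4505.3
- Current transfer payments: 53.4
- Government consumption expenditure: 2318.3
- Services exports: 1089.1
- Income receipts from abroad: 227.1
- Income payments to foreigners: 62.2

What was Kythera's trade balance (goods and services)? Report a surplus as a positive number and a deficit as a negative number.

393.5

Goods balance = 1062.8 - 1283.9 = -221.1
Services balance = 1089.1 - 474.5 = 614.6
Trade balance (goods + services) = -221.1 + 614.6 = 393.5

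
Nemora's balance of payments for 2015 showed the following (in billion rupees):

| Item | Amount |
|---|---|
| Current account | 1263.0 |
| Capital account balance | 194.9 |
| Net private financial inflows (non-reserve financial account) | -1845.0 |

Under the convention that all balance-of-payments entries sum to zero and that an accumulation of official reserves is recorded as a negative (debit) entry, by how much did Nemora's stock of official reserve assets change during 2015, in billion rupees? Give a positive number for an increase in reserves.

-387.1

Official reserve transactions balance = -(1263.0 + 194.9 + (-1845.0)) = 387.1
An accumulation of reserves is recorded as a debit (negative entry), so the change in the stock of reserves is the negative of that balance.
Change in official reserves = -(387.1) = -387.1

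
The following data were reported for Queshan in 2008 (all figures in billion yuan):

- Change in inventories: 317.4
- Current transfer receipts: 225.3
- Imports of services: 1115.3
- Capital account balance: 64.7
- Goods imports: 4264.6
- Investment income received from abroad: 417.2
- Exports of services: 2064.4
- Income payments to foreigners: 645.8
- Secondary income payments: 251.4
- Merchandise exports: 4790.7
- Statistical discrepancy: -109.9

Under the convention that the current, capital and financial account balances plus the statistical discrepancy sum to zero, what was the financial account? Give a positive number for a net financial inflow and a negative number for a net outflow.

-1175.3

Goods balance = 4790.7 - 4264.6 = 526.1
Services balance = 2064.4 - 1115.3 = 949.1
Trade balance (goods + services) = 526.1 + 949.1 = 1475.2
Net primary income = 417.2 - 645.8 = -228.6
Net secondary income = 225.3 - 251.4 = -26.1
Current account = 1475.2 + (-228.6) + (-26.1) = 1220.5
Financial account = -(1220.5 + 64.7 + (-109.9)) = -1175.3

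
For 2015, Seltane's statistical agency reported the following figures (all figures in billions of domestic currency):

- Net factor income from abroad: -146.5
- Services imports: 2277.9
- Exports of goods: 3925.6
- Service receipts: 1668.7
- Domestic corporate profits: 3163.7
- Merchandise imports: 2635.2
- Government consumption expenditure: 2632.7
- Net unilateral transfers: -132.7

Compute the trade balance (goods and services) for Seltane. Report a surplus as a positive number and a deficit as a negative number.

681.2

Goods balance = 3925.6 - 2635.2 = 1290.4
Services balance = 1668.7 - 2277.9 = -609.2
Trade balance (goods + services) = 1290.4 + (-609.2) = 681.2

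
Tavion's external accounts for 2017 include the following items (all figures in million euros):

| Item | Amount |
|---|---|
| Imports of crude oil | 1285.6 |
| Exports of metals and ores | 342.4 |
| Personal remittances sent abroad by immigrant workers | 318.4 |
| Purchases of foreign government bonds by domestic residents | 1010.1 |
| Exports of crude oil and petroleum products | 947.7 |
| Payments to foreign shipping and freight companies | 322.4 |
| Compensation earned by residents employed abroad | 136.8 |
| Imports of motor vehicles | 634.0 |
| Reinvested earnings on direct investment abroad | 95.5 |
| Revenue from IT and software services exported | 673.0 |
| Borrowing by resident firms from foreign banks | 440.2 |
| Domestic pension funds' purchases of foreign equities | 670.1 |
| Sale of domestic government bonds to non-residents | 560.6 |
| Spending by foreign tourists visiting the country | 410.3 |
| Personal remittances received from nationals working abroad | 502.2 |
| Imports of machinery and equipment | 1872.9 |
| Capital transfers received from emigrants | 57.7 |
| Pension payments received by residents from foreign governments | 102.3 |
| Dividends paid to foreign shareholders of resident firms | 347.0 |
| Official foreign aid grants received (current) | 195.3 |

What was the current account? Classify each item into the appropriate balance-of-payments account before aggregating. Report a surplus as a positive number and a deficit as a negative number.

Goods: 342.4 + 947.7 - 1872.9 - 1285.6 - 634.0 = -2502.4
Services: -322.4 + 410.3 + 673.0 = 760.9
Primary income: 95.5 + 136.8 - 347.0 = -114.7
Secondary income: 502.2 + 195.3 + 102.3 - 318.4 = 481.4
Current account = (-2502.4) + 760.9 + (-114.7) + 481.4 = -1374.8
(Excluded from the current account — financial account: purchases of foreign government bonds by domestic residents 1010.1, borrowing by resident firms from foreign banks 440.2, domestic pension funds' purchases of foreign equities 670.1, sale of domestic government bonds to non-residents 560.6; capital account: capital transfers received from emigrants 57.7.)

-1374.8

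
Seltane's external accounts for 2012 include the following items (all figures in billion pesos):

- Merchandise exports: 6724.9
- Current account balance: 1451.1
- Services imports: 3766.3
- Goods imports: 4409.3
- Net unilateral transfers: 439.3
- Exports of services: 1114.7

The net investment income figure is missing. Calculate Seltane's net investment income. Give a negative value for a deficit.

1347.8

Current account = goods balance + services balance + net primary income + net secondary income
Sum of the known components = 103.3
Net investment income = CA - (known components) = 1451.1 - 103.3 = 1347.8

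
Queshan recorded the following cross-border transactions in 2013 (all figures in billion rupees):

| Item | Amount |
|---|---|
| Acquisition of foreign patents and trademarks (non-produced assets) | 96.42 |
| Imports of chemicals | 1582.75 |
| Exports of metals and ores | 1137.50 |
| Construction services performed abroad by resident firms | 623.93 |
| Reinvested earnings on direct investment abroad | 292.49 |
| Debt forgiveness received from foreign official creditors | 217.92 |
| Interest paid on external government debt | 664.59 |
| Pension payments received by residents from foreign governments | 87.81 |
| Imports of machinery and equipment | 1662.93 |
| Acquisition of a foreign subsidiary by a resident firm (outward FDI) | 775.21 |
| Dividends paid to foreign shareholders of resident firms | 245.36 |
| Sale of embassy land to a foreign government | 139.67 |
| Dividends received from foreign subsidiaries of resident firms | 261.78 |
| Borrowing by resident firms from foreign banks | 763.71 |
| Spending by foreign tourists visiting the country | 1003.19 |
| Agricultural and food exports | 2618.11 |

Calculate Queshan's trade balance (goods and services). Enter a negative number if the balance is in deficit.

2137.05

Goods: -1662.93 + 1137.50 - 1582.75 + 2618.11 = 509.93
Services: 623.93 + 1003.19 = 1627.12
Trade balance = 509.93 + 1627.12 = 2137.05
(Excluded from the trade balance — capital account: acquisition of foreign patents and trademarks (non-produced assets) 96.42, debt forgiveness received from foreign official creditors 217.92, sale of embassy land to a foreign government 139.67; primary income: reinvested earnings on direct investment abroad 292.49, interest paid on external government debt 664.59, dividends paid to foreign shareholders of resident firms 245.36, dividends received from foreign subsidiaries of resident firms 261.78; secondary income: pension payments received by residents from foreign governments 87.81; financial account: acquisition of a foreign subsidiary by a resident firm (outward FDI) 775.21, borrowing by resident firms from foreign banks 763.71.)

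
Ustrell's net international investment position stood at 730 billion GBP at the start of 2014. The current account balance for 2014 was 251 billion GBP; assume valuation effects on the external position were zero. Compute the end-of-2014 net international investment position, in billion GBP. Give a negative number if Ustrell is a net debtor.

With no valuation effects, change in NIIP = current account = 251
End-of-year NIIP = 730 + 251 = 981

981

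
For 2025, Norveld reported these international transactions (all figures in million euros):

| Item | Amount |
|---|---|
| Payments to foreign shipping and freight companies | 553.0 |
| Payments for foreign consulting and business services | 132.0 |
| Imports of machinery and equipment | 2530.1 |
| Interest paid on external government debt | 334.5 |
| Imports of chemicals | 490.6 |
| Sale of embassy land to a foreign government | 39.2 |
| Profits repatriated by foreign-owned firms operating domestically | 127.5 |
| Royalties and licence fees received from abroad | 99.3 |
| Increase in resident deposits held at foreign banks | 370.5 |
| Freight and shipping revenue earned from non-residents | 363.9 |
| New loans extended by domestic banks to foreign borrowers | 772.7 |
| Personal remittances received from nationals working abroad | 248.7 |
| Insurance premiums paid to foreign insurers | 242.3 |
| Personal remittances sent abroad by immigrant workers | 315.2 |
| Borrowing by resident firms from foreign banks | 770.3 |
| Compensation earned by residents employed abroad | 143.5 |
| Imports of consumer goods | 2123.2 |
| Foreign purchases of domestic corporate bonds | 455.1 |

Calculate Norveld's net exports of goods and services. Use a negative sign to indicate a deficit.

Goods: -2530.1 - 2123.2 - 490.6 = -5143.9
Services: -132.0 + 99.3 + 363.9 - 553.0 - 242.3 = -464.1
Trade balance = -5143.9 + (-464.1) = -5608.0
(Excluded from the trade balance — primary income: interest paid on external government debt 334.5, profits repatriated by foreign-owned firms operating domestically 127.5, compensation earned by residents employed abroad 143.5; capital account: sale of embassy land to a foreign government 39.2; financial account: increase in resident deposits held at foreign banks 370.5, new loans extended by domestic banks to foreign borrowers 772.7, borrowing by resident firms from foreign banks 770.3, foreign purchases of domestic corporate bonds 455.1; secondary income: personal remittances received from nationals working abroad 248.7, personal remittances sent abroad by immigrant workers 315.2.)

-5608.0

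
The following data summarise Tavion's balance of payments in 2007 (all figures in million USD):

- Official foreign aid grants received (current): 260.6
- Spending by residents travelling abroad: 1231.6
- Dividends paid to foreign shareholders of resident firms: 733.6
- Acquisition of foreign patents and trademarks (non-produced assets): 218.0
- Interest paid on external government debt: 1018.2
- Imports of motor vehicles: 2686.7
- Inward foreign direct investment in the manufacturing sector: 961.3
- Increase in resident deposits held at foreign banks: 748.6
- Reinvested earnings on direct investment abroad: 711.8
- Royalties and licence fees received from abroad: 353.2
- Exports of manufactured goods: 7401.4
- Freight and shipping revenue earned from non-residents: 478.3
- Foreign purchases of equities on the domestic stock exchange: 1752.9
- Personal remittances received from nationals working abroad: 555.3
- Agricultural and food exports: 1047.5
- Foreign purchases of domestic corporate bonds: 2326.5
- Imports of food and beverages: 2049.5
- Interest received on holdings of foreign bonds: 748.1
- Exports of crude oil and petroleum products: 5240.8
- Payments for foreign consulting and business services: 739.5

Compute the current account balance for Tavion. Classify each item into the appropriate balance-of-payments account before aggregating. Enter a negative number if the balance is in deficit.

8337.9

Goods: 5240.8 - 2049.5 + 7401.4 + 1047.5 - 2686.7 = 8953.5
Services: 353.2 - 739.5 + 478.3 - 1231.6 = -1139.6
Primary income: 711.8 - 1018.2 - 733.6 + 748.1 = -291.9
Secondary income: 555.3 + 260.6 = 815.9
Current account = 8953.5 + (-1139.6) + (-291.9) + 815.9 = 8337.9
(Excluded from the current account — capital account: acquisition of foreign patents and trademarks (non-produced assets) 218.0; financial account: inward foreign direct investment in the manufacturing sector 961.3, increase in resident deposits held at foreign banks 748.6, foreign purchases of equities on the domestic stock exchange 1752.9, foreign purchases of domestic corporate bonds 2326.5.)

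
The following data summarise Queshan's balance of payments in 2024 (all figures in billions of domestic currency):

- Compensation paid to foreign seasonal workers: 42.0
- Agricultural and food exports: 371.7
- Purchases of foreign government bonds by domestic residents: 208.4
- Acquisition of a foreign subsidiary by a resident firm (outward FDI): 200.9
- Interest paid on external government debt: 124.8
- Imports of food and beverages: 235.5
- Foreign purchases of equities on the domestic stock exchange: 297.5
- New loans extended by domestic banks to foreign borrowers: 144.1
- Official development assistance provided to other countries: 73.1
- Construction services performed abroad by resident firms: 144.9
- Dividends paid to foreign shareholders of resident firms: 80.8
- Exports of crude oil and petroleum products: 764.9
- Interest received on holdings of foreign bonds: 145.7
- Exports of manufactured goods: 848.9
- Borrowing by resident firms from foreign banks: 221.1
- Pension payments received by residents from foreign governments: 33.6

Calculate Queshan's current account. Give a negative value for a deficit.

1753.5

Goods: 848.9 + 764.9 - 235.5 + 371.7 = 1750.0
Services: 144.9
Primary income: -42.0 - 80.8 + 145.7 - 124.8 = -101.9
Secondary income: -73.1 + 33.6 = -39.5
Current account = 1750.0 + 144.9 + (-101.9) + (-39.5) = 1753.5
(Excluded from the current account — financial account: purchases of foreign government bonds by domestic residents 208.4, acquisition of a foreign subsidiary by a resident firm (outward FDI) 200.9, foreign purchases of equities on the domestic stock exchange 297.5, new loans extended by domestic banks to foreign borrowers 144.1, borrowing by resident firms from foreign banks 221.1.)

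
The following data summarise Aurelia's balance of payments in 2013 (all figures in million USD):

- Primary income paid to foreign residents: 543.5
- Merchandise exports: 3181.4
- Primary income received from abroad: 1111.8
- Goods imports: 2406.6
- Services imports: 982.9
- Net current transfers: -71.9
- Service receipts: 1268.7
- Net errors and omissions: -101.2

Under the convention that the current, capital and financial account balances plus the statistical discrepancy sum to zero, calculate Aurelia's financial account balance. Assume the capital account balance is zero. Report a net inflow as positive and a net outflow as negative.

Goods balance = 3181.4 - 2406.6 = 774.8
Services balance = 1268.7 - 982.9 = 285.8
Trade balance (goods + services) = 774.8 + 285.8 = 1060.6
Net primary income = 1111.8 - 543.5 = 568.3
Net secondary income = -71.9
Current account = 1060.6 + 568.3 + (-71.9) = 1557.0
Financial account = -(1557.0 + (-101.2)) = -1455.8

-1455.8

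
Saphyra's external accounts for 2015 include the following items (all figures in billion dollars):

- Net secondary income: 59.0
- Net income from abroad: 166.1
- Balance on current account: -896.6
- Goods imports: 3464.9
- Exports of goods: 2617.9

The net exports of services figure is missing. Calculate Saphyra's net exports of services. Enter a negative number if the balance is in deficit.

Current account = goods balance + services balance + net primary income + net secondary income
Sum of the known components = -621.9
Net exports of services = CA - (known components) = -896.6 - (-621.9) = -274.7

-274.7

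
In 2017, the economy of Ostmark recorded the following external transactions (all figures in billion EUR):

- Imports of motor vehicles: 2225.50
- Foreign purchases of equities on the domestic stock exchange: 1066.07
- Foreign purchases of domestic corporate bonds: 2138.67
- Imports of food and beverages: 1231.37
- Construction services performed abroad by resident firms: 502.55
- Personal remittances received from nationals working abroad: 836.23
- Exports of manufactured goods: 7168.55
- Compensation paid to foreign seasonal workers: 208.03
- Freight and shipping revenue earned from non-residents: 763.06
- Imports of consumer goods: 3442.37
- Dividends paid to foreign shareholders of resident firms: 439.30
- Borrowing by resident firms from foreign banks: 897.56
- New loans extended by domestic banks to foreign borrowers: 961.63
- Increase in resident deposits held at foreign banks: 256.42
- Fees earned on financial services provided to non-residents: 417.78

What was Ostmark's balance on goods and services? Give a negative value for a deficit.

1952.70

Goods: 7168.55 - 1231.37 - 2225.50 - 3442.37 = 269.31
Services: 417.78 + 502.55 + 763.06 = 1683.39
Trade balance = 269.31 + 1683.39 = 1952.70
(Excluded from the trade balance — financial account: foreign purchases of equities on the domestic stock exchange 1066.07, foreign purchases of domestic corporate bonds 2138.67, borrowing by resident firms from foreign banks 897.56, new loans extended by domestic banks to foreign borrowers 961.63, increase in resident deposits held at foreign banks 256.42; secondary income: personal remittances received from nationals working abroad 836.23; primary income: compensation paid to foreign seasonal workers 208.03, dividends paid to foreign shareholders of resident firms 439.30.)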